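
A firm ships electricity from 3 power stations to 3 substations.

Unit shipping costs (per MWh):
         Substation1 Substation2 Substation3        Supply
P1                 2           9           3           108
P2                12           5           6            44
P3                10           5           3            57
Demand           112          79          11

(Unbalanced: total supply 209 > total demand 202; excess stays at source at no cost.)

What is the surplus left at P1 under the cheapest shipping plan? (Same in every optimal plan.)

An optimal plan:
  P1->Substation1: 108 × 2 = 216
  P2->Substation2: 44 × 5 = 220
  P3->Substation1: 4 × 10 = 40
  P3->Substation2: 35 × 5 = 175
  P3->Substation3: 11 × 3 = 33
Total cost = 684.
P1 ships 108 of its 108, leaving 0.

0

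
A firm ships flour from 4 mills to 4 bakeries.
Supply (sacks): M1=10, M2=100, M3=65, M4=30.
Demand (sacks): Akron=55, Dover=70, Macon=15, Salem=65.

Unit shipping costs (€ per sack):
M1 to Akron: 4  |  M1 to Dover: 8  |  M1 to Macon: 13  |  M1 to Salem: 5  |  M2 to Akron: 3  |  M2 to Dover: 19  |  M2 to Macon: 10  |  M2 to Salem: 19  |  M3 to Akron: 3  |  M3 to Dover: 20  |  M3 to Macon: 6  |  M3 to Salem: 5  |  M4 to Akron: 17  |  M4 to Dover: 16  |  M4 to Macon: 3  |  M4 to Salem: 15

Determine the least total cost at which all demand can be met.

One minimum-cost allocation:
  M1->Dover: 10 × €8 = €80
  M2->Akron: 55 × €3 = €165
  M2->Dover: 45 × €19 = €855
  M3->Salem: 65 × €5 = €325
  M4->Dover: 15 × €16 = €240
  M4->Macon: 15 × €3 = €45
Total = 80 + 165 + 855 + 325 + 240 + 45 = €1710.

1710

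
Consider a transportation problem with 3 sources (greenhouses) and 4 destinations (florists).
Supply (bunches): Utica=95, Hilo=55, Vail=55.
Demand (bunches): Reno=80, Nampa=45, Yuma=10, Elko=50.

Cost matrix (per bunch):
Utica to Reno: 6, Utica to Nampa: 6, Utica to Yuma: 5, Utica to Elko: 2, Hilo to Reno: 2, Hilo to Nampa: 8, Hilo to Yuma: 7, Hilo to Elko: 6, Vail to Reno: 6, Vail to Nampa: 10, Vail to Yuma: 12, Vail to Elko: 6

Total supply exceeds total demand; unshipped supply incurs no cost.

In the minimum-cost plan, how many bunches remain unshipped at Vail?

Minimum-cost shipments:
  Utica→Nampa: 45 × 6 = 270
  Utica→Yuma: 10 × 5 = 50
  Utica→Elko: 40 × 2 = 80
  Hilo→Reno: 55 × 2 = 110
  Vail→Reno: 25 × 6 = 150
  Vail→Elko: 10 × 6 = 60
Total cost = 720.
Vail ships 35 of its 55, leaving 20.

20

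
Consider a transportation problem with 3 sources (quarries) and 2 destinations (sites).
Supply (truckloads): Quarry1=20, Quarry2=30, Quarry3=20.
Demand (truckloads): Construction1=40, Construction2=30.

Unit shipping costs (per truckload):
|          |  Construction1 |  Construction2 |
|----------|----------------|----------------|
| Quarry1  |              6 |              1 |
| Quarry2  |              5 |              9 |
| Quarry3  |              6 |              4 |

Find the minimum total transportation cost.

A cheapest plan:
  Quarry1–Construction2: 20 × 1 = 20
  Quarry2–Construction1: 30 × 5 = 150
  Quarry3–Construction1: 10 × 6 = 60
  Quarry3–Construction2: 10 × 4 = 40
Total = 20 + 150 + 60 + 40 = 270.
(Supply check: Quarry1 ships 20; Quarry2 ships 30; Quarry3 ships 20.)

270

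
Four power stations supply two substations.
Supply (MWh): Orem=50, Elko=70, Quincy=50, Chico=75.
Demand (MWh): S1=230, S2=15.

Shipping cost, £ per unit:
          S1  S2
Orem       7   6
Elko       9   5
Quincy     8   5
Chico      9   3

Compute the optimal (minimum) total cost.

A cheapest plan:
  Orem->S1: 50 × £7 = £350
  Elko->S1: 70 × £9 = £630
  Quincy->S1: 50 × £8 = £400
  Chico->S1: 60 × £9 = £540
  Chico->S2: 15 × £3 = £45
Total = 350 + 630 + 400 + 540 + 45 = £1965.
(Supply check: Orem ships 50; Elko ships 70; Quincy ships 50; Chico ships 75.)

1965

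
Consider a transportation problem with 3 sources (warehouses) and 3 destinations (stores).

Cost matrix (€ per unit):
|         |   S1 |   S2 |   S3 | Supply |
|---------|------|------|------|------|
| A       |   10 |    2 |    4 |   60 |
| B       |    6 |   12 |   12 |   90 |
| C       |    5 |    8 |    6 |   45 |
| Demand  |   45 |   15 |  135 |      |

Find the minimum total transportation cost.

An optimal shipping plan:
  A–S2: 15 units
  A–S3: 45 units
  B–S1: 45 units
  B–S3: 45 units
  C–S3: 45 units
Total cost = €1290.
(Supply check: A ships 60; B ships 90; C ships 45.)

1290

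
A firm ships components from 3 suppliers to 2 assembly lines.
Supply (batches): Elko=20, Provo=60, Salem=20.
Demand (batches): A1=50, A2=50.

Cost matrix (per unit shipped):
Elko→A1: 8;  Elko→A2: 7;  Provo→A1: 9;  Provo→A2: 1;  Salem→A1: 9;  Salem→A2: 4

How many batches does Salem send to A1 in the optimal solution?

20

Solving gives:
  Elko->A1: 20 × 8 = 160
  Provo->A1: 10 × 9 = 90
  Provo->A2: 50 × 1 = 50
  Salem->A1: 20 × 9 = 180
Total cost = 480.
So Salem→A1 carries 20 batches.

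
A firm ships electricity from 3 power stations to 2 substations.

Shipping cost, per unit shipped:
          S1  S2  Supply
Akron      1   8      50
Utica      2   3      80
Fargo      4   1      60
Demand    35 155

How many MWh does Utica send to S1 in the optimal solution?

Optimal shipments:
  Akron to S1: 35 × 1 = 35
  Akron to S2: 15 × 8 = 120
  Utica to S2: 80 × 3 = 240
  Fargo to S2: 60 × 1 = 60
Total cost = 455.
The route Utica→S1 is not used.

0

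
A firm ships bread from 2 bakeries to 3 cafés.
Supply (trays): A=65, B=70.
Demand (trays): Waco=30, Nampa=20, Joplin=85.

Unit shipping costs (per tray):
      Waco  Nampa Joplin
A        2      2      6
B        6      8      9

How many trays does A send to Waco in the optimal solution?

30

Optimal shipments:
  A->Waco: 30 × 2 = 60
  A->Nampa: 20 × 2 = 40
  A->Joplin: 15 × 6 = 90
  B->Joplin: 70 × 9 = 630
Total cost = 820.
So A→Waco carries 30 trays.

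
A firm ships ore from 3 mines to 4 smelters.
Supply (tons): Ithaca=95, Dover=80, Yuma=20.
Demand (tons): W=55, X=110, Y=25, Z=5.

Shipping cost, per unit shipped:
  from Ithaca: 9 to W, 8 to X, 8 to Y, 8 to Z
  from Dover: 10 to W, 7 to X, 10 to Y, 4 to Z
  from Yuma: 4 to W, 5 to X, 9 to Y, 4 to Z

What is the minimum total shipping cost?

1420

One minimum-cost allocation:
  Ithaca->W: 35 × 9 = 315
  Ithaca->X: 35 × 8 = 280
  Ithaca->Y: 25 × 8 = 200
  Dover->X: 75 × 7 = 525
  Dover->Z: 5 × 4 = 20
  Yuma->W: 20 × 4 = 80
Total = 315 + 280 + 200 + 525 + 20 + 80 = 1420.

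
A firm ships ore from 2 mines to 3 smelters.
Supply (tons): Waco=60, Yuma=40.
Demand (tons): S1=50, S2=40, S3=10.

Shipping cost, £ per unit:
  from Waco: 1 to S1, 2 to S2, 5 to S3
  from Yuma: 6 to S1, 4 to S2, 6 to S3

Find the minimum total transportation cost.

A cheapest plan:
  Waco to S1: 50 × £1 = £50
  Waco to S2: 10 × £2 = £20
  Yuma to S2: 30 × £4 = £120
  Yuma to S3: 10 × £6 = £60
Total = 50 + 20 + 120 + 60 = £250.

250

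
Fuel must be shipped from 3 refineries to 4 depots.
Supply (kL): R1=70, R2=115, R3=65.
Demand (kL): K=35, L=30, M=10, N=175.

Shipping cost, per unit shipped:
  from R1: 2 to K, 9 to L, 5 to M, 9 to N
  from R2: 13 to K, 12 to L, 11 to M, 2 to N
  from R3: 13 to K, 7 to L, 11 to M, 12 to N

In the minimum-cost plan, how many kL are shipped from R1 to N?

25

The minimum-cost plan:
  R1 to K: 35 kL
  R1 to M: 10 kL
  R1 to N: 25 kL
  R2 to N: 115 kL
  R3 to L: 30 kL
  R3 to N: 35 kL
Total cost = 1205.
So R1→N carries 25 kL.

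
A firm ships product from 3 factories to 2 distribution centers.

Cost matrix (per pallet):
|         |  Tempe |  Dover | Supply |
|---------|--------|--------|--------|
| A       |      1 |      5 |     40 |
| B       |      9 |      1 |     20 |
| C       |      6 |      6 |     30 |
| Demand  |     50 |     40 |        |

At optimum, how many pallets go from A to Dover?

0

Optimal shipments:
  A–Tempe: 40 pallets
  B–Dover: 20 pallets
  C–Tempe: 10 pallets
  C–Dover: 20 pallets
Total cost = 240.
The route A→Dover is not used.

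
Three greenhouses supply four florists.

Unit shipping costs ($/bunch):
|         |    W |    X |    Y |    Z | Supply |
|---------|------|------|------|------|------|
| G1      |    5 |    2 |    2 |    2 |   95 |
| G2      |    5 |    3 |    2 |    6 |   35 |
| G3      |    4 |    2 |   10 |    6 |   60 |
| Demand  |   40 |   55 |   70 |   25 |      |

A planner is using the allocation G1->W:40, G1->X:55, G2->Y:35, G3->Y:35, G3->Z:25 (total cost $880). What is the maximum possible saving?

Current plan cost = 40·5 + 55·2 + 35·2 + 35·10 + 25·6 = $880.
Optimal plan:
  G1 to X: 35 × $2 = $70
  G1 to Y: 35 × $2 = $70
  G1 to Z: 25 × $2 = $50
  G2 to Y: 35 × $2 = $70
  G3 to W: 40 × $4 = $160
  G3 to X: 20 × $2 = $40
Optimal cost = $460.
Saving = 880 − 460 = $420.

420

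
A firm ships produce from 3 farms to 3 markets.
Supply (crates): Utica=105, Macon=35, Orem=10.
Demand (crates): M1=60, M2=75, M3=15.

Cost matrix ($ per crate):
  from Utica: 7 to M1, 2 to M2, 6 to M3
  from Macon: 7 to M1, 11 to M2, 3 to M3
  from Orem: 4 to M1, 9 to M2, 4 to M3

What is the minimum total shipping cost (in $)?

A cheapest plan:
  Utica–M1: 30 crates
  Utica–M2: 75 crates
  Macon–M1: 20 crates
  Macon–M3: 15 crates
  Orem–M1: 10 crates
Total cost = $585.

585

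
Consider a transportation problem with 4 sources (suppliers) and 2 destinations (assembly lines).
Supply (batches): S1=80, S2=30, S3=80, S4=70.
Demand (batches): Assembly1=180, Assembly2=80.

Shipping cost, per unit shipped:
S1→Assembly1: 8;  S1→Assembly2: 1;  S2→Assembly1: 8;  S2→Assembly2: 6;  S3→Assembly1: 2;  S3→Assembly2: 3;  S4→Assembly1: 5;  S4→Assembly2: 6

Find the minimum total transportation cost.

830

Optimal allocation:
  S1 to Assembly2: 80 × 1 = 80
  S2 to Assembly1: 30 × 8 = 240
  S3 to Assembly1: 80 × 2 = 160
  S4 to Assembly1: 70 × 5 = 350
Total = 80 + 240 + 160 + 350 = 830.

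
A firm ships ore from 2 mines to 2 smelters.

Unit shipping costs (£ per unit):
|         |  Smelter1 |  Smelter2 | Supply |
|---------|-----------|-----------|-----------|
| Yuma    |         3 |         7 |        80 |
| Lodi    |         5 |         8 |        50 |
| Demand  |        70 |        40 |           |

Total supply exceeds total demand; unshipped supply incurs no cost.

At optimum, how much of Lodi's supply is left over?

20

Minimum-cost shipments:
  Yuma->Smelter1: 70 × £3 = £210
  Yuma->Smelter2: 10 × £7 = £70
  Lodi->Smelter2: 30 × £8 = £240
Total cost = £520.
Lodi ships 30 of its 50, leaving 20.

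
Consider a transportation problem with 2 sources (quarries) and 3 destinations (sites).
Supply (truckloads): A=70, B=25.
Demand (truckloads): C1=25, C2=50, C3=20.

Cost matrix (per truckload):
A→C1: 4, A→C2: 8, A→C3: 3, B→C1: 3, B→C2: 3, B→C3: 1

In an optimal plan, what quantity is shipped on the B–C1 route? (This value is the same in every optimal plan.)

0

Solving gives:
  A–C1: 25 truckloads
  A–C2: 25 truckloads
  A–C3: 20 truckloads
  B–C2: 25 truckloads
Total cost = 435.
The route B→C1 is not used.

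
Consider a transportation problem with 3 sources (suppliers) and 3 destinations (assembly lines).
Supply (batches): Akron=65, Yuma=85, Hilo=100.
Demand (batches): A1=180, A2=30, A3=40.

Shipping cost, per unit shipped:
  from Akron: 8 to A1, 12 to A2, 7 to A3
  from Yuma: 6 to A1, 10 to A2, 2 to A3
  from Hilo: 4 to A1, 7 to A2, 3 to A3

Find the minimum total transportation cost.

Optimal allocation:
  Akron to A1: 65 × 8 = 520
  Yuma to A1: 45 × 6 = 270
  Yuma to A3: 40 × 2 = 80
  Hilo to A1: 70 × 4 = 280
  Hilo to A2: 30 × 7 = 210
Total = 520 + 270 + 80 + 280 + 210 = 1360.

1360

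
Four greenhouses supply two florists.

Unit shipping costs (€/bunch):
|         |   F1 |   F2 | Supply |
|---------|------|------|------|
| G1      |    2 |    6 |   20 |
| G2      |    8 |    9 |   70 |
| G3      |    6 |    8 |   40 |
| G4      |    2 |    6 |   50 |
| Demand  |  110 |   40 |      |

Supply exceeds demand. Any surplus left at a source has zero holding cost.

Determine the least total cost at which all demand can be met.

Optimal allocation:
  G1→F1: 20 × €2 = €40
  G2→F2: 40 × €9 = €360
  G3→F1: 40 × €6 = €240
  G4→F1: 50 × €2 = €100
Total = 40 + 360 + 240 + 100 = €740.

740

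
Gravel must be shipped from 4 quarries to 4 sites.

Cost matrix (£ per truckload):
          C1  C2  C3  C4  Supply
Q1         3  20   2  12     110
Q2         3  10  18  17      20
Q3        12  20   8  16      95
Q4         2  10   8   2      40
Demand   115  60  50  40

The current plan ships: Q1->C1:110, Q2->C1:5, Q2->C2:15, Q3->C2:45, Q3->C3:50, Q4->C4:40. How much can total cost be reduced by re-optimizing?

5

Current plan cost = 110·3 + 5·3 + 15·10 + 45·20 + 50·8 + 40·2 = £1875.
Optimal plan:
  Q1 to C1: 110 truckloads
  Q2 to C2: 20 truckloads
  Q3 to C1: 5 truckloads
  Q3 to C2: 40 truckloads
  Q3 to C3: 50 truckloads
  Q4 to C4: 40 truckloads
Optimal cost = £1870.
Saving = 1875 − 1870 = £5.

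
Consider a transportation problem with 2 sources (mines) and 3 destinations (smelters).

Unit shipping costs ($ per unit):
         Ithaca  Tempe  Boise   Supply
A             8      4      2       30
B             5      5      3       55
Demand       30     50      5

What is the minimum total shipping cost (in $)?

A cheapest plan:
  A->Tempe: 30 × $4 = $120
  B->Ithaca: 30 × $5 = $150
  B->Tempe: 20 × $5 = $100
  B->Boise: 5 × $3 = $15
Total = 120 + 150 + 100 + 15 = $385.
(Supply check: A ships 30; B ships 55.)

385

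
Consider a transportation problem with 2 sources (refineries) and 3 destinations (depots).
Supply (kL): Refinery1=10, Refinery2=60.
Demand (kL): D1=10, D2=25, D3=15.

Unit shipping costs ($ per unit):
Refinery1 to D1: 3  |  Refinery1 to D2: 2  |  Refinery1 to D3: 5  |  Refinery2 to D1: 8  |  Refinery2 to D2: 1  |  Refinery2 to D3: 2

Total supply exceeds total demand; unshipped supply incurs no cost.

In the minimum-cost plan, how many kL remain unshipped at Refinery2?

20

An optimal plan:
  Refinery1->D1: 10 × $3 = $30
  Refinery2->D2: 25 × $1 = $25
  Refinery2->D3: 15 × $2 = $30
Total cost = $85.
Refinery2 ships 40 of its 60, leaving 20.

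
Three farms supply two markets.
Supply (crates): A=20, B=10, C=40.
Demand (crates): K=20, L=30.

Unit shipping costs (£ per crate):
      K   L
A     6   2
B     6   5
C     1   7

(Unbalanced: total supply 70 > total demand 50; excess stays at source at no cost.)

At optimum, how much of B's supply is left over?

An optimal plan:
  A–L: 20 × £2 = £40
  B–L: 10 × £5 = £50
  C–K: 20 × £1 = £20
Total cost = £110.
B ships 10 of its 10, leaving 0.

0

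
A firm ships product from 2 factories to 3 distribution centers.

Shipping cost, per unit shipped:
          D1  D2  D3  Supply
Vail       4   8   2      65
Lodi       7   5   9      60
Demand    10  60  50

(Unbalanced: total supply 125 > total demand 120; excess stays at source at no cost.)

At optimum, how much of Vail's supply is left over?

An optimal plan:
  Vail→D1: 10 pallets
  Vail→D3: 50 pallets
  Lodi→D2: 60 pallets
Total cost = 440.
Vail ships 60 of its 65, leaving 5.

5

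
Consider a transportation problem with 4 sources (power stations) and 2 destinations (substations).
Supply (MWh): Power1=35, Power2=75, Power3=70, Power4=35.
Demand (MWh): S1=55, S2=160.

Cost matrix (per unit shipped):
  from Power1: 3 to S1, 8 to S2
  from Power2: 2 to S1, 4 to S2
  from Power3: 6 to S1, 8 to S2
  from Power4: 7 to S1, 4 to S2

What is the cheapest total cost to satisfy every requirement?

One minimum-cost allocation:
  Power1→S1: 35 × 3 = 105
  Power2→S1: 20 × 2 = 40
  Power2→S2: 55 × 4 = 220
  Power3→S2: 70 × 8 = 560
  Power4→S2: 35 × 4 = 140
Total = 105 + 40 + 220 + 560 + 140 = 1065.
(Supply check: Power1 ships 35; Power2 ships 75; Power3 ships 70; Power4 ships 35.)

1065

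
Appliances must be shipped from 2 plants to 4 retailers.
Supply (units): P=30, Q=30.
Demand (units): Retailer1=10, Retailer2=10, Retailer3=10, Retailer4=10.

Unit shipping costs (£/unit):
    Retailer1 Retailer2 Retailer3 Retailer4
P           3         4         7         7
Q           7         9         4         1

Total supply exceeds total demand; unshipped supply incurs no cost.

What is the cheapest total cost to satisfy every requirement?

120

A cheapest plan:
  P->Retailer1: 10 × £3 = £30
  P->Retailer2: 10 × £4 = £40
  Q->Retailer3: 10 × £4 = £40
  Q->Retailer4: 10 × £1 = £10
Total = 30 + 40 + 40 + 10 = £120.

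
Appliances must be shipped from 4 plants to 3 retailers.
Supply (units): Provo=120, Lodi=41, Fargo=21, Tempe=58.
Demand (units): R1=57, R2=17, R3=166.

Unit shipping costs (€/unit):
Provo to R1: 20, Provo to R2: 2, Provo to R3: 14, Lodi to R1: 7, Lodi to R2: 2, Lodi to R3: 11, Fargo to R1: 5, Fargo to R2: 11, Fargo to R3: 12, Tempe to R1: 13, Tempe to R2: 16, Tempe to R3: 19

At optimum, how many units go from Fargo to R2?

0

Optimal shipments:
  Provo->R2: 17 × €2 = €34
  Provo->R3: 103 × €14 = €1442
  Lodi->R3: 41 × €11 = €451
  Fargo->R1: 21 × €5 = €105
  Tempe->R1: 36 × €13 = €468
  Tempe->R3: 22 × €19 = €418
Total cost = €2918.
The route Fargo→R2 is not used.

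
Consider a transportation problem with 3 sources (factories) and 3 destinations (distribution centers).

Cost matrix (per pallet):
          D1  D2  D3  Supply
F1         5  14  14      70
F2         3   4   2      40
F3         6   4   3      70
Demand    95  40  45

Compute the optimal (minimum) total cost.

An optimal shipping plan:
  F1->D1: 70 pallets
  F2->D1: 25 pallets
  F2->D3: 15 pallets
  F3->D2: 40 pallets
  F3->D3: 30 pallets
Total cost = 705.
(Supply check: F1 ships 70; F2 ships 40; F3 ships 70.)

705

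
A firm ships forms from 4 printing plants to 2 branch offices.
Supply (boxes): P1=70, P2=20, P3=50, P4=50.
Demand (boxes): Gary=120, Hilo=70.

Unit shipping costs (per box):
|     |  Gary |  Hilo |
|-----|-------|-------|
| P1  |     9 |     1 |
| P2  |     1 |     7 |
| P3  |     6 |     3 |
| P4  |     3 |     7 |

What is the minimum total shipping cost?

540

Optimal allocation:
  P1 to Hilo: 70 × 1 = 70
  P2 to Gary: 20 × 1 = 20
  P3 to Gary: 50 × 6 = 300
  P4 to Gary: 50 × 3 = 150
Total = 70 + 20 + 300 + 150 = 540.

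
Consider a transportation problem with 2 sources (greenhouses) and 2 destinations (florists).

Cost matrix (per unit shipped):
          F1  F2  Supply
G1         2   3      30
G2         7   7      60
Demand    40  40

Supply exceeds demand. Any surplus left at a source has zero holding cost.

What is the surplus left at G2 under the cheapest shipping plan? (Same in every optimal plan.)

An optimal plan:
  G1->F1: 30 × 2 = 60
  G2->F1: 10 × 7 = 70
  G2->F2: 40 × 7 = 280
Total cost = 410.
G2 ships 50 of its 60, leaving 10.

10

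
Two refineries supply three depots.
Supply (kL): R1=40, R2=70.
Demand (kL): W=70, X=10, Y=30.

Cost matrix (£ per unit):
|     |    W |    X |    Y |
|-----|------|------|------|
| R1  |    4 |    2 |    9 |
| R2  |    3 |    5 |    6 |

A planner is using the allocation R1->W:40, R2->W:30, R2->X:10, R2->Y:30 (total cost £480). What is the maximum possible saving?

40

Current plan cost = 40·4 + 30·3 + 10·5 + 30·6 = £480.
Optimal plan:
  R1->W: 30 kL
  R1->X: 10 kL
  R2->W: 40 kL
  R2->Y: 30 kL
Optimal cost = £440.
Saving = 480 − 440 = £40.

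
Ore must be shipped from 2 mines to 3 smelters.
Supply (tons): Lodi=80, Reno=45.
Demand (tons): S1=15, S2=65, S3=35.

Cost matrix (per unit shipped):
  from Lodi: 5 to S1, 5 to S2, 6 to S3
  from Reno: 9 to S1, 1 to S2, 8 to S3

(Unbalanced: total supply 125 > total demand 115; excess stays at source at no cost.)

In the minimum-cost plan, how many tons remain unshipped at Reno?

An optimal plan:
  Lodi->S1: 15 × 5 = 75
  Lodi->S2: 20 × 5 = 100
  Lodi->S3: 35 × 6 = 210
  Reno->S2: 45 × 1 = 45
Total cost = 430.
Reno ships 45 of its 45, leaving 0.

0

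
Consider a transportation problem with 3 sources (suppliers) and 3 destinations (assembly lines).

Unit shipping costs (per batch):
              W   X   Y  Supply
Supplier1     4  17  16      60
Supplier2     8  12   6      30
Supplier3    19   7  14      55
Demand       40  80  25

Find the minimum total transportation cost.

1095

One minimum-cost allocation:
  Supplier1–W: 40 × 4 = 160
  Supplier1–X: 20 × 17 = 340
  Supplier2–X: 5 × 12 = 60
  Supplier2–Y: 25 × 6 = 150
  Supplier3–X: 55 × 7 = 385
Total = 160 + 340 + 60 + 150 + 385 = 1095.
(Supply check: Supplier1 ships 60; Supplier2 ships 30; Supplier3 ships 55.)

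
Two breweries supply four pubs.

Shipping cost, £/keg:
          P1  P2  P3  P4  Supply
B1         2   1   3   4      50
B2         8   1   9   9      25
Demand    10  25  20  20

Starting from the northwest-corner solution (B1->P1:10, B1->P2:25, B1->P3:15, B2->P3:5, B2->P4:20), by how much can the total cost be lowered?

Current plan cost = 10·2 + 25·1 + 15·3 + 5·9 + 20·9 = £315.
Optimal plan:
  B1->P1: 10 × £2 = £20
  B1->P3: 20 × £3 = £60
  B1->P4: 20 × £4 = £80
  B2->P2: 25 × £1 = £25
Optimal cost = £185.
Saving = 315 − 185 = £130.

130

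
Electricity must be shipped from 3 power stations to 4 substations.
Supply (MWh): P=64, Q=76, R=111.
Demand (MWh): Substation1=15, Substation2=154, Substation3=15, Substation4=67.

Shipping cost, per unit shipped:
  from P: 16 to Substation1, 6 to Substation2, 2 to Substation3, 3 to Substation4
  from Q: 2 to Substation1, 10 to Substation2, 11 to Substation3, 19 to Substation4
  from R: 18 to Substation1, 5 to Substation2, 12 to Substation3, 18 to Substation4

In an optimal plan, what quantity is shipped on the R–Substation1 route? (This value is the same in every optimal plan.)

0

The minimum-cost plan:
  P–Substation4: 64 × 3 = 192
  Q–Substation1: 15 × 2 = 30
  Q–Substation2: 43 × 10 = 430
  Q–Substation3: 15 × 11 = 165
  Q–Substation4: 3 × 19 = 57
  R–Substation2: 111 × 5 = 555
Total cost = 1429.
The route R→Substation1 is not used.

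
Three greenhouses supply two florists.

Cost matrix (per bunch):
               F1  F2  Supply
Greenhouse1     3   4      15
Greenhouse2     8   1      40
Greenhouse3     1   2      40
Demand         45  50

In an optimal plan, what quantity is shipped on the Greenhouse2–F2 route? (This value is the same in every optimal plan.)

40

Optimal shipments:
  Greenhouse1->F1: 15 × 3 = 45
  Greenhouse2->F2: 40 × 1 = 40
  Greenhouse3->F1: 30 × 1 = 30
  Greenhouse3->F2: 10 × 2 = 20
Total cost = 135.
So Greenhouse2→F2 carries 40 bunches.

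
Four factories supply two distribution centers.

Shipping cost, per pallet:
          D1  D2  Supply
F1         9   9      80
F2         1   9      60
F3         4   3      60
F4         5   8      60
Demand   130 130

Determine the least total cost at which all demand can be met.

1260

A cheapest plan:
  F1->D1: 10 × 9 = 90
  F1->D2: 70 × 9 = 630
  F2->D1: 60 × 1 = 60
  F3->D2: 60 × 3 = 180
  F4->D1: 60 × 5 = 300
Total = 90 + 630 + 60 + 180 + 300 = 1260.
(Supply check: F1 ships 80; F2 ships 60; F3 ships 60; F4 ships 60.)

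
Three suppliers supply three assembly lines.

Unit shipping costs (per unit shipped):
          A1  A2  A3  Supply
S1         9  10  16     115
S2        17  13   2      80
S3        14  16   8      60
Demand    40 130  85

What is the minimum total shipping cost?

One minimum-cost allocation:
  S1–A2: 115 × 10 = 1150
  S2–A3: 80 × 2 = 160
  S3–A1: 40 × 14 = 560
  S3–A2: 15 × 16 = 240
  S3–A3: 5 × 8 = 40
Total = 1150 + 160 + 560 + 240 + 40 = 2150.

2150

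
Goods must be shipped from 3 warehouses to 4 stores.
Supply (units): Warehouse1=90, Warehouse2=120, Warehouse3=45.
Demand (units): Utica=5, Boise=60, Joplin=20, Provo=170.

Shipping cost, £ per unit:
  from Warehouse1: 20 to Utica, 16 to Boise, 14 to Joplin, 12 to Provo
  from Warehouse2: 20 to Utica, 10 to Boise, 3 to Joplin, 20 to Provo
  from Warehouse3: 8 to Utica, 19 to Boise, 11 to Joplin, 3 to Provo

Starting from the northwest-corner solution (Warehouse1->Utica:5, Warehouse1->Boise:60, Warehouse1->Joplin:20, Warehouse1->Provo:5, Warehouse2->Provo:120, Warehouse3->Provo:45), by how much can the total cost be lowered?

1260

Current plan cost = 5·20 + 60·16 + 20·14 + 5·12 + 120·20 + 45·3 = £3935.
Optimal plan:
  Warehouse1–Provo: 90 × £12 = £1080
  Warehouse2–Utica: 5 × £20 = £100
  Warehouse2–Boise: 60 × £10 = £600
  Warehouse2–Joplin: 20 × £3 = £60
  Warehouse2–Provo: 35 × £20 = £700
  Warehouse3–Provo: 45 × £3 = £135
Optimal cost = £2675.
Saving = 3935 − 2675 = £1260.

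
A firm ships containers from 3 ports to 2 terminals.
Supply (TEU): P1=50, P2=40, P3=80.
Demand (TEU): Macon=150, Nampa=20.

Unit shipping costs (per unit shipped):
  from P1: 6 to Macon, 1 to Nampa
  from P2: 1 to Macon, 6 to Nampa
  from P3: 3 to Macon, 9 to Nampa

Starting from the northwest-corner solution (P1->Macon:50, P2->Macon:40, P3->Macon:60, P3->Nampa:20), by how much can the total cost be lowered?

220

Current plan cost = 50·6 + 40·1 + 60·3 + 20·9 = 700.
Optimal plan:
  P1–Macon: 30 × 6 = 180
  P1–Nampa: 20 × 1 = 20
  P2–Macon: 40 × 1 = 40
  P3–Macon: 80 × 3 = 240
Optimal cost = 480.
Saving = 700 − 480 = 220.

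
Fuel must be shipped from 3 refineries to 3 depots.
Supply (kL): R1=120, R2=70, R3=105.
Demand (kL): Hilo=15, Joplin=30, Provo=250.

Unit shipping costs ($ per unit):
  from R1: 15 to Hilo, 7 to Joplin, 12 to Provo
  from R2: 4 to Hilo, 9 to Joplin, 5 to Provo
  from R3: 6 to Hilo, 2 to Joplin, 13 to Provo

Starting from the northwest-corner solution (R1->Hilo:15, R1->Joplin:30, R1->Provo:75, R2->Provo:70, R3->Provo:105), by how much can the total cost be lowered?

Current plan cost = 15·15 + 30·7 + 75·12 + 70·5 + 105·13 = $3050.
Optimal plan:
  R1→Provo: 120 × $12 = $1440
  R2→Provo: 70 × $5 = $350
  R3→Hilo: 15 × $6 = $90
  R3→Joplin: 30 × $2 = $60
  R3→Provo: 60 × $13 = $780
Optimal cost = $2720.
Saving = 3050 − 2720 = $330.

330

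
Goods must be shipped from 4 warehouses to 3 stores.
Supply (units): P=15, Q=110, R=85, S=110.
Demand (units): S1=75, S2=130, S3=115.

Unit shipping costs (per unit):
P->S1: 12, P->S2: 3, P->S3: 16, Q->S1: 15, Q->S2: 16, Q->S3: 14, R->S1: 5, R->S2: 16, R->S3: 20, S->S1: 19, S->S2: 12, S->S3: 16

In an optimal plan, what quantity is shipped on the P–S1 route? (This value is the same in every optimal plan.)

Optimal shipments:
  P–S2: 15 units
  Q–S3: 110 units
  R–S1: 75 units
  R–S2: 10 units
  S–S2: 105 units
  S–S3: 5 units
Total cost = 3460.
The route P→S1 is not used.

0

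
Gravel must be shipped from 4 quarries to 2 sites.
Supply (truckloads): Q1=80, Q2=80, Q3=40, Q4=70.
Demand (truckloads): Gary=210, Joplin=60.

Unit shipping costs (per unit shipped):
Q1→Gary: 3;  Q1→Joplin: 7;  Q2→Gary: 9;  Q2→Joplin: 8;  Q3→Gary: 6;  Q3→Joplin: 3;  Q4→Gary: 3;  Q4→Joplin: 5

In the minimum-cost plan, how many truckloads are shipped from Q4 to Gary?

The minimum-cost plan:
  Q1 to Gary: 80 × 3 = 240
  Q2 to Gary: 60 × 9 = 540
  Q2 to Joplin: 20 × 8 = 160
  Q3 to Joplin: 40 × 3 = 120
  Q4 to Gary: 70 × 3 = 210
Total cost = 1270.
So Q4→Gary carries 70 truckloads.

70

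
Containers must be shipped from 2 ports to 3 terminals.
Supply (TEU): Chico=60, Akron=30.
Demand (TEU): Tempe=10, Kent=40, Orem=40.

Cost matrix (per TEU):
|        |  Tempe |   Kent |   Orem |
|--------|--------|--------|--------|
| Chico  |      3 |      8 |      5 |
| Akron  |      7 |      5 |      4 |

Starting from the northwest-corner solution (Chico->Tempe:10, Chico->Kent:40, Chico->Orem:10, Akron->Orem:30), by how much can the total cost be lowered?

Current plan cost = 10·3 + 40·8 + 10·5 + 30·4 = 520.
Optimal plan:
  Chico–Tempe: 10 × 3 = 30
  Chico–Kent: 10 × 8 = 80
  Chico–Orem: 40 × 5 = 200
  Akron–Kent: 30 × 5 = 150
Optimal cost = 460.
Saving = 520 − 460 = 60.

60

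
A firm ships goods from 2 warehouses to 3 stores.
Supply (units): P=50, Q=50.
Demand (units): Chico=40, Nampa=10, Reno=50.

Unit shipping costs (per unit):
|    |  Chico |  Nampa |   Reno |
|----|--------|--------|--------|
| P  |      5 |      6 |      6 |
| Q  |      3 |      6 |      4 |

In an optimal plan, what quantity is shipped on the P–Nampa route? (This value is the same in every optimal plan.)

Solving gives:
  P to Chico: 40 × 5 = 200
  P to Nampa: 10 × 6 = 60
  Q to Reno: 50 × 4 = 200
Total cost = 460.
So P→Nampa carries 10 units.

10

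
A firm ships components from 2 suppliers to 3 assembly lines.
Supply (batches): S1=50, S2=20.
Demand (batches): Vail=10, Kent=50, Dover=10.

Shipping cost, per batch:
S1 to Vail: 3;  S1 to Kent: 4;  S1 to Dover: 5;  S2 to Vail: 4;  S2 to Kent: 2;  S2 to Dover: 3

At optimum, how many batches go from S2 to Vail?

0

Optimal shipments:
  S1 to Vail: 10 batches
  S1 to Kent: 30 batches
  S1 to Dover: 10 batches
  S2 to Kent: 20 batches
Total cost = 240.
The route S2→Vail is not used.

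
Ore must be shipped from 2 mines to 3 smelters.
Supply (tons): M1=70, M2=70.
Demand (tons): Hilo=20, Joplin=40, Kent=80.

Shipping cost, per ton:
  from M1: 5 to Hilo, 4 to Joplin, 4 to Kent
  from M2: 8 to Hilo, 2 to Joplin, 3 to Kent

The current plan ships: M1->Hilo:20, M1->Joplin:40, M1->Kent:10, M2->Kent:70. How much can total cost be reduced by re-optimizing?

40

Current plan cost = 20·5 + 40·4 + 10·4 + 70·3 = 510.
Optimal plan:
  M1->Hilo: 20 × 5 = 100
  M1->Kent: 50 × 4 = 200
  M2->Joplin: 40 × 2 = 80
  M2->Kent: 30 × 3 = 90
Optimal cost = 470.
Saving = 510 − 470 = 40.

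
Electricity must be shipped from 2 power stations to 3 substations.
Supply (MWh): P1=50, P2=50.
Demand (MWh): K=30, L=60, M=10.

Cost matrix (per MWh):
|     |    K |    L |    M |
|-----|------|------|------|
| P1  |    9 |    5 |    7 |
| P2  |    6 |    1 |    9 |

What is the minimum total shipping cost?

440

One minimum-cost allocation:
  P1→K: 30 × 9 = 270
  P1→L: 10 × 5 = 50
  P1→M: 10 × 7 = 70
  P2→L: 50 × 1 = 50
Total = 270 + 50 + 70 + 50 = 440.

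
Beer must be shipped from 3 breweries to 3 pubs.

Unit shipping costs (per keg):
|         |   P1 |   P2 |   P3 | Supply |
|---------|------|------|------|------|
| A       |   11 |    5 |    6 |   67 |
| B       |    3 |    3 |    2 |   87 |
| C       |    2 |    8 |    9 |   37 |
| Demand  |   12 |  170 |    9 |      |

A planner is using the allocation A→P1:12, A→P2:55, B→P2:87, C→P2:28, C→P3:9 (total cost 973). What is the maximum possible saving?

162

Current plan cost = 12·11 + 55·5 + 87·3 + 28·8 + 9·9 = 973.
Optimal plan:
  A–P2: 67 kegs
  B–P2: 78 kegs
  B–P3: 9 kegs
  C–P1: 12 kegs
  C–P2: 25 kegs
Optimal cost = 811.
Saving = 973 − 811 = 162.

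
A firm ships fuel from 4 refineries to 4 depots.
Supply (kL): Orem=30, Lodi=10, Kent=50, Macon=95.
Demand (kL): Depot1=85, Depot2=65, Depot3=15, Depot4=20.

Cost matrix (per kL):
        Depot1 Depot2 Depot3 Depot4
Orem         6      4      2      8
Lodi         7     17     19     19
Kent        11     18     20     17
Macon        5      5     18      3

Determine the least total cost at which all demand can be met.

1145

A cheapest plan:
  Orem->Depot2: 15 × 4 = 60
  Orem->Depot3: 15 × 2 = 30
  Lodi->Depot1: 10 × 7 = 70
  Kent->Depot1: 50 × 11 = 550
  Macon->Depot1: 25 × 5 = 125
  Macon->Depot2: 50 × 5 = 250
  Macon->Depot4: 20 × 3 = 60
Total = 60 + 30 + 70 + 550 + 125 + 250 + 60 = 1145.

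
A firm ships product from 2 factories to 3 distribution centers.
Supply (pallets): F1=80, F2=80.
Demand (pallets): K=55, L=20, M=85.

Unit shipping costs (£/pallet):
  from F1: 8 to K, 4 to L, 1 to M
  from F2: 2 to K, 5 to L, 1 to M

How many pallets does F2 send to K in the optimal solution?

55

Optimal shipments:
  F1→L: 20 × £4 = £80
  F1→M: 60 × £1 = £60
  F2→K: 55 × £2 = £110
  F2→M: 25 × £1 = £25
Total cost = £275.
So F2→K carries 55 pallets.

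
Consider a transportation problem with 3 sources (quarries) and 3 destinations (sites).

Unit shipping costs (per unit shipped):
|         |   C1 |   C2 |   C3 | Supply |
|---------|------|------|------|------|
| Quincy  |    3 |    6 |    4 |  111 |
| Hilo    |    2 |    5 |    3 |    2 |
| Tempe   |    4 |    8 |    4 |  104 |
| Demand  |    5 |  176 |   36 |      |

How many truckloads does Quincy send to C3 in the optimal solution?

0

Optimal shipments:
  Quincy->C2: 111 truckloads
  Hilo->C2: 2 truckloads
  Tempe->C1: 5 truckloads
  Tempe->C2: 63 truckloads
  Tempe->C3: 36 truckloads
Total cost = 1344.
The route Quincy→C3 is not used.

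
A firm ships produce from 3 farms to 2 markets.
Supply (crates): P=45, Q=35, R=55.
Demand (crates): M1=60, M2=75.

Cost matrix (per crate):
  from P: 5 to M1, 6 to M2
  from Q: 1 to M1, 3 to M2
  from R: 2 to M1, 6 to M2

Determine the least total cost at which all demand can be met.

One minimum-cost allocation:
  P–M2: 45 crates
  Q–M1: 5 crates
  Q–M2: 30 crates
  R–M1: 55 crates
Total cost = 475.

475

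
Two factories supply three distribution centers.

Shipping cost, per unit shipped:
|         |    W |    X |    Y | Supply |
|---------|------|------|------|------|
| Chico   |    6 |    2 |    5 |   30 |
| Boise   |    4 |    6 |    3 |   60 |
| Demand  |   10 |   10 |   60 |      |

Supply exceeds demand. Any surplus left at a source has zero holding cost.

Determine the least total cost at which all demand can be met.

260

An optimal shipping plan:
  Chico->W: 10 pallets
  Chico->X: 10 pallets
  Boise->Y: 60 pallets
Total cost = 260.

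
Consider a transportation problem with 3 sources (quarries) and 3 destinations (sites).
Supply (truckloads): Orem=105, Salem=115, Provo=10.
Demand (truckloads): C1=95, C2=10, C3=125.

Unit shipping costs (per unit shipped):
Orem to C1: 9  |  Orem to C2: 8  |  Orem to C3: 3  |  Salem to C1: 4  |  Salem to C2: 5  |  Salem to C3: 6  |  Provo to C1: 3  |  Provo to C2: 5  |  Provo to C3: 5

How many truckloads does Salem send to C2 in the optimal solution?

10

Optimal shipments:
  Orem to C3: 105 truckloads
  Salem to C1: 85 truckloads
  Salem to C2: 10 truckloads
  Salem to C3: 20 truckloads
  Provo to C1: 10 truckloads
Total cost = 855.
So Salem→C2 carries 10 truckloads.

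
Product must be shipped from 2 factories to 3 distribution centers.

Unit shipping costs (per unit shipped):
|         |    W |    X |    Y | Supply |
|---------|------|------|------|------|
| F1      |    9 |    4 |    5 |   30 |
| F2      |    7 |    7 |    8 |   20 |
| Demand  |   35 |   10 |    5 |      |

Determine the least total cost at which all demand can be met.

An optimal shipping plan:
  F1→W: 15 × 9 = 135
  F1→X: 10 × 4 = 40
  F1→Y: 5 × 5 = 25
  F2→W: 20 × 7 = 140
Total = 135 + 40 + 25 + 140 = 340.

340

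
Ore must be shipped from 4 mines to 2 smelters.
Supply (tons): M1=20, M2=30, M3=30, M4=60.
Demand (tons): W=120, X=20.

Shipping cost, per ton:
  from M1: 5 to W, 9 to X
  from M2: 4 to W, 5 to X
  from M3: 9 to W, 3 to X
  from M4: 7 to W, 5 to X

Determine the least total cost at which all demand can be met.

790

A cheapest plan:
  M1->W: 20 × 5 = 100
  M2->W: 30 × 4 = 120
  M3->W: 10 × 9 = 90
  M3->X: 20 × 3 = 60
  M4->W: 60 × 7 = 420
Total = 100 + 120 + 90 + 60 + 420 = 790.
(Supply check: M1 ships 20; M2 ships 30; M3 ships 30; M4 ships 60.)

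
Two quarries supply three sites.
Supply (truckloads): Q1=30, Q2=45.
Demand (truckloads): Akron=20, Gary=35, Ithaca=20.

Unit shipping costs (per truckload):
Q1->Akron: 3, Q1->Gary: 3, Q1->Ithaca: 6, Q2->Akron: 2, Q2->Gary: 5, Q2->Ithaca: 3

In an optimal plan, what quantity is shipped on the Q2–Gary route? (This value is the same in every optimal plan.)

Optimal shipments:
  Q1 to Gary: 30 × 3 = 90
  Q2 to Akron: 20 × 2 = 40
  Q2 to Gary: 5 × 5 = 25
  Q2 to Ithaca: 20 × 3 = 60
Total cost = 215.
So Q2→Gary carries 5 truckloads.

5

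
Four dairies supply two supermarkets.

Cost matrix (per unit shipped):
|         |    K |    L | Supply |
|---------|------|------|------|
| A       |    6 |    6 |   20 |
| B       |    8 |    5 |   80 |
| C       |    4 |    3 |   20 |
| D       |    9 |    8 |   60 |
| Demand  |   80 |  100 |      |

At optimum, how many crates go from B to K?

0

Optimal shipments:
  A–K: 20 × 6 = 120
  B–L: 80 × 5 = 400
  C–K: 20 × 4 = 80
  D–K: 40 × 9 = 360
  D–L: 20 × 8 = 160
Total cost = 1120.
The route B→K is not used.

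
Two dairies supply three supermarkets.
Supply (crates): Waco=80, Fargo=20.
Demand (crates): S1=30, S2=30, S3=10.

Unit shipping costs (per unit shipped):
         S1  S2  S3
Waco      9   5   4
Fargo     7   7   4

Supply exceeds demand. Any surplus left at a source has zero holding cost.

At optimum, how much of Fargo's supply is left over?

Minimum-cost shipments:
  Waco->S1: 10 × 9 = 90
  Waco->S2: 30 × 5 = 150
  Waco->S3: 10 × 4 = 40
  Fargo->S1: 20 × 7 = 140
Total cost = 420.
Fargo ships 20 of its 20, leaving 0.

0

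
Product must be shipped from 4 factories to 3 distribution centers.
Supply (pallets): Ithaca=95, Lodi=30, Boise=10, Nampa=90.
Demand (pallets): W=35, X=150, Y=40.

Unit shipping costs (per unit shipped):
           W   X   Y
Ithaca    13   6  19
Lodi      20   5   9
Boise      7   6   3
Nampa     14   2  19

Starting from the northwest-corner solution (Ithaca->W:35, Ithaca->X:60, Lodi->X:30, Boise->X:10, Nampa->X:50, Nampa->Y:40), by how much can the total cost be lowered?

Current plan cost = 35·13 + 60·6 + 30·5 + 10·6 + 50·2 + 40·19 = 1885.
Optimal plan:
  Ithaca→W: 35 × 13 = 455
  Ithaca→X: 60 × 6 = 360
  Lodi→Y: 30 × 9 = 270
  Boise→Y: 10 × 3 = 30
  Nampa→X: 90 × 2 = 180
Optimal cost = 1295.
Saving = 1885 − 1295 = 590.

590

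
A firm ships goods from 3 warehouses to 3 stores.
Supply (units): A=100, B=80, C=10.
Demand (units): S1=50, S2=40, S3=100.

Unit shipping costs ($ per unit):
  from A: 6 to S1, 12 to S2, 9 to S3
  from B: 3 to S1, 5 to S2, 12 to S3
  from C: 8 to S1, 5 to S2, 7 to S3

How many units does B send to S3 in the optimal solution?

Solving gives:
  A→S3: 100 × $9 = $900
  B→S1: 50 × $3 = $150
  B→S2: 30 × $5 = $150
  C→S2: 10 × $5 = $50
Total cost = $1250.
The route B→S3 is not used.

0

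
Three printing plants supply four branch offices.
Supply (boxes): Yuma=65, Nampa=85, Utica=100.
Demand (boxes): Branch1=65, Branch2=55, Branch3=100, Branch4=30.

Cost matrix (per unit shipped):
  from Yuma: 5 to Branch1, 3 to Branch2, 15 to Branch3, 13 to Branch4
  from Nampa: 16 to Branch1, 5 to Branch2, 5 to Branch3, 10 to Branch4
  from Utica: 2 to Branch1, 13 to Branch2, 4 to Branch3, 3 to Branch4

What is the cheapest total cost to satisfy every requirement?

900

An optimal shipping plan:
  Yuma->Branch1: 10 × 5 = 50
  Yuma->Branch2: 55 × 3 = 165
  Nampa->Branch3: 85 × 5 = 425
  Utica->Branch1: 55 × 2 = 110
  Utica->Branch3: 15 × 4 = 60
  Utica->Branch4: 30 × 3 = 90
Total = 50 + 165 + 425 + 110 + 60 + 90 = 900.
(Supply check: Yuma ships 65; Nampa ships 85; Utica ships 100.)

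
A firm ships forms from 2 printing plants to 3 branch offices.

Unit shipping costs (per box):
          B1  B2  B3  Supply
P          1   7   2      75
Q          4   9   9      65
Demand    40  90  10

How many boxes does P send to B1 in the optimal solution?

40

The minimum-cost plan:
  P to B1: 40 × 1 = 40
  P to B2: 25 × 7 = 175
  P to B3: 10 × 2 = 20
  Q to B2: 65 × 9 = 585
Total cost = 820.
So P→B1 carries 40 boxes.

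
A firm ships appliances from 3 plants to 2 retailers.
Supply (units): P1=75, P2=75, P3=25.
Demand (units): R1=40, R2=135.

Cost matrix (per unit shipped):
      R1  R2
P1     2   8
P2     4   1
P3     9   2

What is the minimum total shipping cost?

A cheapest plan:
  P1–R1: 40 units
  P1–R2: 35 units
  P2–R2: 75 units
  P3–R2: 25 units
Total cost = 485.

485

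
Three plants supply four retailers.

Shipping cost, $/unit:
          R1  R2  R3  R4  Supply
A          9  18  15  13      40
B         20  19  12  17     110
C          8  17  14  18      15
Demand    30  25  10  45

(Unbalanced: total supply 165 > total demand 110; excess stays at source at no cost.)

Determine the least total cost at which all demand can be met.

1515

Optimal allocation:
  A–R1: 15 × $9 = $135
  A–R4: 25 × $13 = $325
  B–R2: 25 × $19 = $475
  B–R3: 10 × $12 = $120
  B–R4: 20 × $17 = $340
  C–R1: 15 × $8 = $120
Total = 135 + 325 + 475 + 120 + 340 + 120 = $1515.
(Supply check: A ships 40; B ships 55; C ships 15.)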